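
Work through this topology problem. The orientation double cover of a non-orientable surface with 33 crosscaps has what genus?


chi(N_33) = 2 - 33 = -31.
Double cover: chi(Sigma_g) = 2 * chi(N_33) = 2*(-31) = -62.
2 - 2g = -62, so g = (2 - (-62))/2 = 64/2 = 32

32


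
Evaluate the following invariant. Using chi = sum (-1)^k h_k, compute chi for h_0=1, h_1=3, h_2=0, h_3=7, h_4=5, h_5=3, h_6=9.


Handles of index k contribute (-1)^k to chi (same as CW cells).
chi = (1) + (-3) + (0) + (-7) + (5) + (-3) + (9) = 2

2


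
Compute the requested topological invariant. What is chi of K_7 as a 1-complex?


K_7: V = 7, E = C(7,2) = 21.
chi = V - E = 7 - 21 = -14

-14


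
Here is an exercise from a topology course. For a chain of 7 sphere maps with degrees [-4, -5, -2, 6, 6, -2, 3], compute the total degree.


Degree is multiplicative: deg(composition) = product of degrees.
= (-4) * (-5) * (-2) * (6) * (6) * (-2) * (3) = 8640

8640


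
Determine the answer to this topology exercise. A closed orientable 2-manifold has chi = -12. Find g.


chi = 2 - 2g for closed orientable surfaces.
-12 = 2 - 2g
2g = 2 - (-12) = 14
g = 7

7


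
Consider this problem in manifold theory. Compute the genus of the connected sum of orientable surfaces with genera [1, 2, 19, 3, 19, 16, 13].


Genus is additive under connected sum of orientable surfaces.
g = 1 + 2 + 19 + 3 + 19 + 16 + 13 = 73

73


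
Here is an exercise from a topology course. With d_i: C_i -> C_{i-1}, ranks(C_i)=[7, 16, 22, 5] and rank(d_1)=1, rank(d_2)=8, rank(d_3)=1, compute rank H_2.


rank H_k = rank(ker d_k) - rank(im d_{k+1}).
rank(ker d_2) = rank(C_2) - rank(d_2) = 22 - 8 = 14.
rank(im d_{2+1}) = 1.
rank H_2 = 14 - 1 = 13

13


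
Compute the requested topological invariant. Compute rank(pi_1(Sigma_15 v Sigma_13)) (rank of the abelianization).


For a wedge: H_1(A v B) = H_1(A) + H_1(B).
b_1(Sigma_15) = 30, b_1(Sigma_13) = 26.
b_1 = 30 + 26 = 56

56


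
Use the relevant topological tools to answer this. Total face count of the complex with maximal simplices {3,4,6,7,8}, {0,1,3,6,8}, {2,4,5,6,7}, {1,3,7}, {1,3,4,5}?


Each maximal simplex on m vertices has 2^m - 1 nonempty faces.
Take the union (dedupe shared faces).
Total distinct faces = 89

89


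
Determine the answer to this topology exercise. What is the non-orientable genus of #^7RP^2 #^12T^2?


Since a >= 1, the sum is non-orientable; each T^2 can be replaced by RP^2 # RP^2 (since T^2#RP^2 = 3RP^2).
Total crosscaps k = 7 + 2*12 = 31.
Check via chi: chi = 7*1 + 12*0 - (7+12-1)*2 = -29 = 2 - k = -29. Consistent.

31


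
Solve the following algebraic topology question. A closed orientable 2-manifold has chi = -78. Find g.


chi = 2 - 2g for closed orientable surfaces.
-78 = 2 - 2g
2g = 2 - (-78) = 80
g = 40

40


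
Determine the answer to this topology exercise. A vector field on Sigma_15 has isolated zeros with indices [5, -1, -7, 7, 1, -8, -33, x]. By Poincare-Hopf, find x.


Poincare-Hopf: sum of indices = chi(M).
chi(Sigma_15) = 2 - 2*15 = -28.
Sum of known indices = -36.
x = chi - (sum known) = -28 - (-36) = 8

8


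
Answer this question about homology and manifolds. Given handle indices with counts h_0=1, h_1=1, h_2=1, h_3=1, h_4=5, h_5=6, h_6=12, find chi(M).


Handles of index k contribute (-1)^k to chi (same as CW cells).
chi = (1) + (-1) + (1) + (-1) + (5) + (-6) + (12) = 11

11


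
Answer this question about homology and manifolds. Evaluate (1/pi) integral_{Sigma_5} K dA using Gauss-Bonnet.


Gauss-Bonnet: integral K dA = 2*pi*chi(M).
chi(Sigma_5) = 2 - 2*5 = -8.
(integral K dA)/pi = 2*chi = 2*(-8) = -16

-16


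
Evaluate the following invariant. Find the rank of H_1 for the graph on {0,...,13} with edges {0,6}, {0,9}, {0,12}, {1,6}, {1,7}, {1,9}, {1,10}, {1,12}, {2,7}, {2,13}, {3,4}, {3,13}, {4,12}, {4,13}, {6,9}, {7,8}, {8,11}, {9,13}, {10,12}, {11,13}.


b_1 = E - V + (number of components).
E = 20, V = 14, components = 2.
b_1 = 20 - 14 + 2 = 8

8


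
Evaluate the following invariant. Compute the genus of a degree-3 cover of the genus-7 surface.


For an n-sheeted cover: chi(E) = n * chi(B).
chi(Sigma_7) = 2 - 2*7 = -12.
chi(E) = 3 * (-12) = -36.
genus(E) = (2 - chi(E))/2 = (2 - (-36))/2 = 38/2 = 19

19


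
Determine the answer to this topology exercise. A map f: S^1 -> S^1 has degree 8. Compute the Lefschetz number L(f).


On S^1: L(f) = tr(f_0*) + (-1)^1 tr(f_1*) = 1 + (-1)^1 * deg(f).
L(f) = 1 + (-1)^1 * 8 = 1 + -8 = -7

-7


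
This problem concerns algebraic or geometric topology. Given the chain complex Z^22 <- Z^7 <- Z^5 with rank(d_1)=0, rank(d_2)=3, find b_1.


rank H_k = rank(ker d_k) - rank(im d_{k+1}).
rank(ker d_1) = rank(C_1) - rank(d_1) = 7 - 0 = 7.
rank(im d_{1+1}) = 3.
rank H_1 = 7 - 3 = 4

4


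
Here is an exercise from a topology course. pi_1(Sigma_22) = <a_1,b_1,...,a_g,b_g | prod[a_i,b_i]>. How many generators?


Standard presentation: pi_1(Sigma_g) = <a_1,b_1,...,a_g,b_g | [a_1,b_1]...[a_g,b_g] = 1>.
Number of generators = 2g = 2*22 = 44

44


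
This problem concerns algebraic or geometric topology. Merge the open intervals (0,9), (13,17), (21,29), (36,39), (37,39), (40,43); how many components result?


Sort and merge overlapping open intervals.
Merged: (0,9), (13,17), (21,29), (36,39), (40,43).
Number of components = 5

5


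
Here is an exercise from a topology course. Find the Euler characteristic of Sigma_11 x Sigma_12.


chi(Sigma_11) = 2 - 2*11 = -20
chi(Sigma_12) = 2 - 2*12 = -22
chi(product) = (-20) * (-22) = 440

440


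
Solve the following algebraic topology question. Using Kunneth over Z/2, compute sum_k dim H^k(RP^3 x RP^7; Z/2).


dim H^*(RP^n; Z/2) = n+1 (one Z/2 in each degree 0..n).
Total Betti number is multiplicative.
Total = (3+1) * (7+1) = 4 * 8 = 32

32


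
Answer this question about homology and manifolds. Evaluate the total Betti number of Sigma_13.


For Sigma_13: b_0 = 1, b_1 = 2g = 26, b_2 = 1.
Total = 1 + 26 + 1 = 28

28


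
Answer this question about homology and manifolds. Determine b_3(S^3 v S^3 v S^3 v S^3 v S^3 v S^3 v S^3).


For a wedge of spheres, H_k (k>0) is free on one generator per sphere of dimension k.
Spheres of dimension 3: count = 7.
b_3 = 7

7


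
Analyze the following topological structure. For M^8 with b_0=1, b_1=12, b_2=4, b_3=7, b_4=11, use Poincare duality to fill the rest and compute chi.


By Poincare duality b_k = b_{8-k}, so full Betti numbers: b_0=1, b_1=12, b_2=4, b_3=7, b_4=11, b_5=7, b_6=4, b_7=12, b_8=1.
chi = sum (-1)^k b_k = -17

-17


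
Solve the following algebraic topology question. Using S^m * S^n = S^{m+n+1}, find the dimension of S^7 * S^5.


Join of spheres: S^m * S^n = S^{m+n+1}.
dim = 7 + 5 + 1 = 13

13


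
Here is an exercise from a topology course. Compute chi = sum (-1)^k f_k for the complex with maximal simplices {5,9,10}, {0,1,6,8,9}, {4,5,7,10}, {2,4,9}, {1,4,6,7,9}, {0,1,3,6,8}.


Enumerate all faces; f-vector: f_0=11, f_1=30, f_2=31, f_3=15, f_4=3.
chi = sum (-1)^k f_k = 0

0


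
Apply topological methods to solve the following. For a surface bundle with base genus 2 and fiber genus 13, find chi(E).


For a fiber bundle F -> E -> B (with CW structure): chi(E) = chi(B) * chi(F).
chi(Sigma_2) = -2, chi(Sigma_13) = -24.
chi(E) = (-2) * (-24) = 48

48


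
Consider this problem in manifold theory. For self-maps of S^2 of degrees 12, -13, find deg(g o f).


Degree is multiplicative under composition: deg(g o f) = deg(g) * deg(f).
= -13 * 12 = -156

-156


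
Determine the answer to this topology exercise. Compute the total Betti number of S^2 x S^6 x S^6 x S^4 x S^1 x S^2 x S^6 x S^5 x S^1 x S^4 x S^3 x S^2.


Total Betti number is multiplicative under products.
Each S^d (d>=1) has total Betti number 2.
There are 12 sphere factors.
Total = 2^12 = 4096

4096


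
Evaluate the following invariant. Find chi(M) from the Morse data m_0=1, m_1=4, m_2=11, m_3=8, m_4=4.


Morse theory: chi(M) = sum_k (-1)^k m_k where m_k = #(index-k critical points).
= (1) + (-4) + (11) + (-8) + (4) = 4

4


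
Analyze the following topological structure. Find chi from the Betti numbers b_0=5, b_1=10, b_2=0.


chi = sum_k (-1)^k b_k.
= (5) + (-10) + (0)
= -5

-5


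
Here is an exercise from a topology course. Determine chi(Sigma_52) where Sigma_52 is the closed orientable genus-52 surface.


For a closed orientable surface of genus g: chi = 2 - 2g.
Here g = 52.
chi = 2 - 2*52 = 2 - 104 = -102

-102


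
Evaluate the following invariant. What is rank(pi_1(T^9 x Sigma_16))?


pi_1(A x B) = pi_1(A) x pi_1(B); rank of abelianization = b_1.
b_1(T^9) = 9, b_1(Sigma_16) = 2*16 = 32.
b_1(product) = 9 + 32 = 41

41


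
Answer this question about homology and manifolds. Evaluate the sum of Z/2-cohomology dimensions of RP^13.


H^k(RP^13; Z/2) = Z/2 for each 0 <= k <= 13.
Total dimension = 13 + 1 = 14

14


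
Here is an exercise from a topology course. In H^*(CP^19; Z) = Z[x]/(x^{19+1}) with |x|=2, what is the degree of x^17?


|x| = 2 in H^*(CP^n).
|x^17| = 17 * |x| = 17 * 2 = 34

34


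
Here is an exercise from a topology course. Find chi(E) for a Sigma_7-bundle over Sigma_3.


For a fiber bundle F -> E -> B (with CW structure): chi(E) = chi(B) * chi(F).
chi(Sigma_3) = -4, chi(Sigma_7) = -12.
chi(E) = (-4) * (-12) = 48

48


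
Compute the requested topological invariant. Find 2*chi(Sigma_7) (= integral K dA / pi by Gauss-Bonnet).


Gauss-Bonnet: integral K dA = 2*pi*chi(M).
chi(Sigma_7) = 2 - 2*7 = -12.
(integral K dA)/pi = 2*chi = 2*(-12) = -24

-24


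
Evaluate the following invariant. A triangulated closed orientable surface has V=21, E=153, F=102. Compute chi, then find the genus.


chi = V - E + F = 21 - 153 + 102 = -30
For orientable closed surface: chi = 2 - 2g, so g = (2 - chi)/2.
g = (2 - (-30)) / 2 = 32 / 2 = 16

16


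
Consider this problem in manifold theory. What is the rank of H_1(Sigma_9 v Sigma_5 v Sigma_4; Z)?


For a wedge X v Y: reduced H_k(X v Y) = H_k(X) + H_k(Y).
Each Sigma_g contributes b_1 = 2g.
b_1 = 18 + 10 + 8 = 36

36


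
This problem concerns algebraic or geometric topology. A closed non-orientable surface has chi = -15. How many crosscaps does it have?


chi = 2 - k for closed non-orientable surfaces with k crosscaps.
-15 = 2 - k
k = 2 - (-15) = 17

17


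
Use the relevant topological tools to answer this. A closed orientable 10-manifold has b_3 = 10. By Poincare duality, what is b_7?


Poincare duality for closed orientable n-manifolds: b_k = b_{n-k}.
Here n = 10, so b_7 = b_3 = 10

10


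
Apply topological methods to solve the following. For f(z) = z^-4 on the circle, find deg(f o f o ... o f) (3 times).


deg(f) = -4. Degree is multiplicative: deg(f^3) = (deg f)^3.
deg(f^3) = (-4)^3 = -64

-64


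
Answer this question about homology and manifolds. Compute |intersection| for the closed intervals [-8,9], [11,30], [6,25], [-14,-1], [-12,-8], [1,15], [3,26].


Intersection = [max(a_i), min(b_i)] = [11, -8].
Since 11 > -8, the intersection is empty.
Length = 0

0


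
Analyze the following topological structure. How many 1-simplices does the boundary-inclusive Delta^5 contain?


Delta^5 has 5+1 vertices. A 1-face is a choice of 1+1 vertices.
f_1 = C(5+1, 1+1) = C(6,2) = 15

15


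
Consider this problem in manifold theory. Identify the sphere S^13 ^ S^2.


S^m ^ S^n = S^{m+n}.
k = 13 + 2 = 15

15


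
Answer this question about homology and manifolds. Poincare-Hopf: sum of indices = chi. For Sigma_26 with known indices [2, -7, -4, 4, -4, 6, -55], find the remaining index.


Poincare-Hopf: sum of indices = chi(M).
chi(Sigma_26) = 2 - 2*26 = -50.
Sum of known indices = -58.
x = chi - (sum known) = -50 - (-58) = 8

8


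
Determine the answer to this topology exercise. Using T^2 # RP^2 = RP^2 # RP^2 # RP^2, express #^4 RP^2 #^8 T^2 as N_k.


Since a >= 1, the sum is non-orientable; each T^2 can be replaced by RP^2 # RP^2 (since T^2#RP^2 = 3RP^2).
Total crosscaps k = 4 + 2*8 = 20.
Check via chi: chi = 4*1 + 8*0 - (4+8-1)*2 = -18 = 2 - k = -18. Consistent.

20


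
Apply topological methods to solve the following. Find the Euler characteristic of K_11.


K_11: V = 11, E = C(11,2) = 55.
chi = V - E = 11 - 55 = -44

-44


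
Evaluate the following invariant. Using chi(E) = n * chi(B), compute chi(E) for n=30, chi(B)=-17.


For a finite covering: chi(E) = (number of sheets) * chi(B).
chi(E) = 30 * (-17) = -510

-510


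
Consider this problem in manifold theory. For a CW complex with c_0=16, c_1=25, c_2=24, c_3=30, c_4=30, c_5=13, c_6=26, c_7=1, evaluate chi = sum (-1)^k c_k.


chi = sum_k (-1)^k c_k.
= (-1)^0*16 + (-1)^1*25 + (-1)^2*24 + (-1)^3*30 + (-1)^4*30 + (-1)^5*13 + (-1)^6*26 + (-1)^7*1
= (16) + (-25) + (24) + (-30) + (30) + (-13) + (26) + (-1)
= 27

27


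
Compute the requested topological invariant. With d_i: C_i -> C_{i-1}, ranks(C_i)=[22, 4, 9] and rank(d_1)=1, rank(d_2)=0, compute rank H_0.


rank H_k = rank(ker d_k) - rank(im d_{k+1}).
rank(ker d_0) = rank(C_0) - rank(d_0) = 22 - 0 = 22.
rank(im d_{0+1}) = 1.
rank H_0 = 22 - 1 = 21

21


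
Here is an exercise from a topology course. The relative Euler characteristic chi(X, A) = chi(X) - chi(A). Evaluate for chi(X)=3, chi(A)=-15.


Relative Euler characteristic: chi(X, A) = chi(X) - chi(A).
= 3 - (-15) = 18

18


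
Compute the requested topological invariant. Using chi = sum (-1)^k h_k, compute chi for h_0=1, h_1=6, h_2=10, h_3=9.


Handles of index k contribute (-1)^k to chi (same as CW cells).
chi = (1) + (-6) + (10) + (-9) = -4

-4


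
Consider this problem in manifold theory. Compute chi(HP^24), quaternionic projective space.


HP^24 has one cell in each dimension 0, 4, ..., 4*24 (24+1 cells, all even-dim).
chi = 24 + 1 = 25

25


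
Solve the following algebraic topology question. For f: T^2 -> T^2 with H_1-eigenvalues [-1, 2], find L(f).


For a torus self-map: L(f) = det(I - A) where A acts on H_1.
L(f) = (1--1) * (1-2) = 2 * -1 = -2

-2


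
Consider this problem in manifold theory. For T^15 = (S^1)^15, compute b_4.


By the Kunneth formula, b_k(T^n) = C(n,k).
b_4(T^15) = C(15,4).
C(15,4) = 15!/(4!*11!) = 1365

1365


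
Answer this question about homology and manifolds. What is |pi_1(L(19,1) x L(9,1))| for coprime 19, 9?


pi_1(X x Y) = pi_1(X) x pi_1(Y).
pi_1(L(19,1)) = Z/19, pi_1(L(9,1)) = Z/9.
|Z/19 x Z/9| = 19 * 9 = 171

171


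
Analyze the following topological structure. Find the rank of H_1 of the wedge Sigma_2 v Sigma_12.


For a wedge: H_1(A v B) = H_1(A) + H_1(B).
b_1(Sigma_2) = 4, b_1(Sigma_12) = 24.
b_1 = 4 + 24 = 28

28


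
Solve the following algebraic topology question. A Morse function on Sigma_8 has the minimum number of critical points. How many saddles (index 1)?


A perfect Morse function has m_k = b_k.
For Sigma_8: b_0=1, b_1=2g=16, b_2=1.
Saddles m_1 = 2g = 16

16


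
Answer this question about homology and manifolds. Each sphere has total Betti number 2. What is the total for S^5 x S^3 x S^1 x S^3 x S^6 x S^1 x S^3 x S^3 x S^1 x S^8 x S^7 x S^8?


Total Betti number is multiplicative under products.
Each S^d (d>=1) has total Betti number 2.
There are 12 sphere factors.
Total = 2^12 = 4096

4096


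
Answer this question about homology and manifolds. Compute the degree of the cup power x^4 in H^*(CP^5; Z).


|x| = 2 in H^*(CP^n).
|x^4| = 4 * |x| = 4 * 2 = 8

8


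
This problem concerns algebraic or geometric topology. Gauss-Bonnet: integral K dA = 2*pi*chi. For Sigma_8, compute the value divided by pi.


Gauss-Bonnet: integral K dA = 2*pi*chi(M).
chi(Sigma_8) = 2 - 2*8 = -14.
(integral K dA)/pi = 2*chi = 2*(-14) = -28

-28


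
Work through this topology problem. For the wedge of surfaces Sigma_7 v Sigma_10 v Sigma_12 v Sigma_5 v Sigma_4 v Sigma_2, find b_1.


For a wedge X v Y: reduced H_k(X v Y) = H_k(X) + H_k(Y).
Each Sigma_g contributes b_1 = 2g.
b_1 = 14 + 20 + 24 + 10 + 8 + 4 = 80

80


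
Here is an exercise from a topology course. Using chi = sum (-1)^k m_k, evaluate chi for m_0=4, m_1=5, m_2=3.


Morse theory: chi(M) = sum_k (-1)^k m_k where m_k = #(index-k critical points).
= (4) + (-5) + (3) = 2

2


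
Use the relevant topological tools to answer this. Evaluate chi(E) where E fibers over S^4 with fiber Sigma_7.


chi(S^4) = 2 (n even), chi(Sigma_7) = 2 - 2*7 = -12.
chi(E) = 2 * (-12) = -24

-24


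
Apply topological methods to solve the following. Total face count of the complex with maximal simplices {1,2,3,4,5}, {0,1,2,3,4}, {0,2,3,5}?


Each maximal simplex on m vertices has 2^m - 1 nonempty faces.
Take the union (dedupe shared faces).
Total distinct faces = 51

51


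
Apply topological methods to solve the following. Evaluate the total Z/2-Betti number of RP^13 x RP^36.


dim H^*(RP^n; Z/2) = n+1 (one Z/2 in each degree 0..n).
Total Betti number is multiplicative.
Total = (13+1) * (36+1) = 14 * 37 = 518

518


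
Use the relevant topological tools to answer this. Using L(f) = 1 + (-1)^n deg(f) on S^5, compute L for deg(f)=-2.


On S^5: L(f) = tr(f_0*) + (-1)^5 tr(f_5*) = 1 + (-1)^5 * deg(f).
L(f) = 1 + (-1)^5 * -2 = 1 + 2 = 3

3


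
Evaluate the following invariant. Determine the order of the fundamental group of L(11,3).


pi_1(L(p,q)) = Z/pZ for any q coprime to p.
|pi_1(L(11,3))| = 11

11


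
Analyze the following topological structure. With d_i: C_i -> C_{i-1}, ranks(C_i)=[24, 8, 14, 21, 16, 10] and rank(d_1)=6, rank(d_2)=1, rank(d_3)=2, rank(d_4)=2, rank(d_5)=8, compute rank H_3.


rank H_k = rank(ker d_k) - rank(im d_{k+1}).
rank(ker d_3) = rank(C_3) - rank(d_3) = 21 - 2 = 19.
rank(im d_{3+1}) = 2.
rank H_3 = 19 - 2 = 17

17


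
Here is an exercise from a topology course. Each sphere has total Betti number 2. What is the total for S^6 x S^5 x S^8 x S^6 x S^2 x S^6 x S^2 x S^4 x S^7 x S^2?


Total Betti number is multiplicative under products.
Each S^d (d>=1) has total Betti number 2.
There are 10 sphere factors.
Total = 2^10 = 1024

1024


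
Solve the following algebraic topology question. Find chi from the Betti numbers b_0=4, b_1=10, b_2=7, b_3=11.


chi = sum_k (-1)^k b_k.
= (4) + (-10) + (7) + (-11)
= -10

-10


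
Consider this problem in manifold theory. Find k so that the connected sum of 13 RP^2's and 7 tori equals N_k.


Since a >= 1, the sum is non-orientable; each T^2 can be replaced by RP^2 # RP^2 (since T^2#RP^2 = 3RP^2).
Total crosscaps k = 13 + 2*7 = 27.
Check via chi: chi = 13*1 + 7*0 - (13+7-1)*2 = -25 = 2 - k = -25. Consistent.

27


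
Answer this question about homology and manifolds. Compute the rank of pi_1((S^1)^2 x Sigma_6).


pi_1(A x B) = pi_1(A) x pi_1(B); rank of abelianization = b_1.
b_1(T^2) = 2, b_1(Sigma_6) = 2*6 = 12.
b_1(product) = 2 + 12 = 14

14


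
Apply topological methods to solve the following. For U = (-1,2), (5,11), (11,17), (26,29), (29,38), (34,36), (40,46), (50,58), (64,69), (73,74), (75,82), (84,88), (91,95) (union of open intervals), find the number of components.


Sort and merge overlapping open intervals.
Merged: (-1,2), (5,11), (11,17), (26,29), (29,38), (40,46), (50,58), (64,69), (73,74), (75,82), (84,88), (91,95).
Number of components = 12

12


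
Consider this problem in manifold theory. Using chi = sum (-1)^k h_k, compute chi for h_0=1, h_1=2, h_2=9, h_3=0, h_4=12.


Handles of index k contribute (-1)^k to chi (same as CW cells).
chi = (1) + (-2) + (9) + (0) + (12) = 20

20


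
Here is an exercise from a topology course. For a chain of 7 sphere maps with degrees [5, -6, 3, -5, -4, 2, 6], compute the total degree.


Degree is multiplicative: deg(composition) = product of degrees.
= (5) * (-6) * (3) * (-5) * (-4) * (2) * (6) = -21600

-21600


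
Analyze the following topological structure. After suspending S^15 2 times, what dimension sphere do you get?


Each suspension raises dimension by 1: Sigma S^n = S^{n+1}.
Sigma^2 S^15 = S^{15+2} = S^17

17


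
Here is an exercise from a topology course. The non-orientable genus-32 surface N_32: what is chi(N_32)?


For a non-orientable closed surface with k crosscaps: chi = 2 - k.
Here k = 32.
chi = 2 - 32 = -30

-30


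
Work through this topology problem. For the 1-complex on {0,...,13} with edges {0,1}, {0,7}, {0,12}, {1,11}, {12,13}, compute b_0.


Run DFS/union-find over 14 vertices.
V = 14, E = 5.
Number of components = 9

9


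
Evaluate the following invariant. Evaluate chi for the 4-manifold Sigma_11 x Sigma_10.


chi(Sigma_11) = 2 - 2*11 = -20
chi(Sigma_10) = 2 - 2*10 = -18
chi(product) = (-20) * (-18) = 360

360


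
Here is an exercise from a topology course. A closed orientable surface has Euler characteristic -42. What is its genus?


chi = 2 - 2g for closed orientable surfaces.
-42 = 2 - 2g
2g = 2 - (-42) = 44
g = 22

22


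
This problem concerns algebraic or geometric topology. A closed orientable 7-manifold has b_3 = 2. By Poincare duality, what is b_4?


Poincare duality for closed orientable n-manifolds: b_k = b_{n-k}.
Here n = 7, so b_4 = b_3 = 2

2


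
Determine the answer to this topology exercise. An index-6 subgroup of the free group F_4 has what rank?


Nielsen-Schreier: an index-n subgroup of F_r is free of rank 1 + n(r-1).
Equivalently: chi(cover) = n*chi(base); chi(vee_r S^1) = 1 - 4 = -3.
chi(E) = 6*(-3) = -18; rank = 1 - chi(E) = 1 - (-18) = 19.
rank = 1 + 6*(4-1) = 1 + 18 = 19

19


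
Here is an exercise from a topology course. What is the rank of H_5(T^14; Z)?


By the Kunneth formula, b_k(T^n) = C(n,k).
b_5(T^14) = C(14,5).
C(14,5) = 14!/(5!*9!) = 2002

2002


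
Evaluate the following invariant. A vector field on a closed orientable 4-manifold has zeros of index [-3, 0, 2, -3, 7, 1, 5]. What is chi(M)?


Poincare-Hopf: chi(M) = sum of indices of zeros.
chi = (-3) + (0) + (2) + (-3) + (7) + (1) + (5) = 9

9


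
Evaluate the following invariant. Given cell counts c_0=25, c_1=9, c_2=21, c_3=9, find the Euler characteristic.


chi = sum_k (-1)^k c_k.
= (-1)^0*25 + (-1)^1*9 + (-1)^2*21 + (-1)^3*9
= (25) + (-9) + (21) + (-9)
= 28

28


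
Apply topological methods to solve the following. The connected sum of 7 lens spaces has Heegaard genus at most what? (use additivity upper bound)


Heegaard genus satisfies g(A#B) <= g(A) + g(B).
Each lens space has g = 1.
Upper bound: 7 * 1 = 7

7


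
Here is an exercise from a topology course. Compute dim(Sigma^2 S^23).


Each suspension raises dimension by 1: Sigma S^n = S^{n+1}.
Sigma^2 S^23 = S^{23+2} = S^25

25


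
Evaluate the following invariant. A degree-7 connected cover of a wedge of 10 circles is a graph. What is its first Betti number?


Nielsen-Schreier: an index-n subgroup of F_r is free of rank 1 + n(r-1).
Equivalently: chi(cover) = n*chi(base); chi(vee_r S^1) = 1 - 10 = -9.
chi(E) = 7*(-9) = -63; rank = 1 - chi(E) = 1 - (-63) = 64.
rank = 1 + 7*(10-1) = 1 + 63 = 64

64


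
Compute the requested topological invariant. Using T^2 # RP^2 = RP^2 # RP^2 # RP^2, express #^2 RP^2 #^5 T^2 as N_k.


Since a >= 1, the sum is non-orientable; each T^2 can be replaced by RP^2 # RP^2 (since T^2#RP^2 = 3RP^2).
Total crosscaps k = 2 + 2*5 = 12.
Check via chi: chi = 2*1 + 5*0 - (2+5-1)*2 = -10 = 2 - k = -10. Consistent.

12


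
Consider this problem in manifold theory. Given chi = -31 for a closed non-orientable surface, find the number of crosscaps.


chi = 2 - k for closed non-orientable surfaces with k crosscaps.
-31 = 2 - k
k = 2 - (-31) = 33

33


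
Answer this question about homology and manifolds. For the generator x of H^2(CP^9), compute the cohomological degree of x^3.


|x| = 2 in H^*(CP^n).
|x^3| = 3 * |x| = 3 * 2 = 6

6


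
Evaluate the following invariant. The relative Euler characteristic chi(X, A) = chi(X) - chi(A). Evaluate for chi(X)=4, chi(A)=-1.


Relative Euler characteristic: chi(X, A) = chi(X) - chi(A).
= 4 - (-1) = 5

5


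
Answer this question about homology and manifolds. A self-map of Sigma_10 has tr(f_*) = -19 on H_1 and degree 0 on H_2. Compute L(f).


L(f) = tr(f_0*) - tr(f_1*) + tr(f_2*).
= 1 - (-19) + (0)
= 20

20


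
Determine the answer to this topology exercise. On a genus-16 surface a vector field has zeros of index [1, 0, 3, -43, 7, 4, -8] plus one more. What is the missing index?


Poincare-Hopf: sum of indices = chi(M).
chi(Sigma_16) = 2 - 2*16 = -30.
Sum of known indices = -36.
x = chi - (sum known) = -30 - (-36) = 6

6


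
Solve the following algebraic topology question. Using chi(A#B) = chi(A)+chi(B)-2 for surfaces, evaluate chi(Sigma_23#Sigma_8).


chi(Sigma_23) = 2 - 2*23 = -44
chi(Sigma_8) = 2 - 2*8 = -14
For surfaces: chi(A#B) = chi(A) + chi(B) - 2.
chi = -44 + -14 - 2 = -60

-60


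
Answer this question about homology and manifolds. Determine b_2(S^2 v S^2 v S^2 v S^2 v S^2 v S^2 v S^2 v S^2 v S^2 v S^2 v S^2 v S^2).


For a wedge of spheres, H_k (k>0) is free on one generator per sphere of dimension k.
Spheres of dimension 2: count = 12.
b_2 = 12

12


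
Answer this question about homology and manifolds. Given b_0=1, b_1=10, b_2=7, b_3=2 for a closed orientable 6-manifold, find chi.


By Poincare duality b_k = b_{6-k}, so full Betti numbers: b_0=1, b_1=10, b_2=7, b_3=2, b_4=7, b_5=10, b_6=1.
chi = sum (-1)^k b_k = -6

-6


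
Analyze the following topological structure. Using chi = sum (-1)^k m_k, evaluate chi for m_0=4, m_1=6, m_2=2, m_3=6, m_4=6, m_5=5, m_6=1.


Morse theory: chi(M) = sum_k (-1)^k m_k where m_k = #(index-k critical points).
= (4) + (-6) + (2) + (-6) + (6) + (-5) + (1) = -4

-4


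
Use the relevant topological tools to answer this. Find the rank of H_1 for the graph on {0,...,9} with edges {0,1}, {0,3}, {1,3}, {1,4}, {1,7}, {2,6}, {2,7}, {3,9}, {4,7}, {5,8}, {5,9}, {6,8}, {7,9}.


b_1 = E - V + (number of components).
E = 13, V = 10, components = 1.
b_1 = 13 - 10 + 1 = 4

4


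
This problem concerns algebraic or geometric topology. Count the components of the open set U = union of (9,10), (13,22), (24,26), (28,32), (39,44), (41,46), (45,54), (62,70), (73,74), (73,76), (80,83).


Sort and merge overlapping open intervals.
Merged: (9,10), (13,22), (24,26), (28,32), (39,54), (62,70), (73,76), (80,83).
Number of components = 8

8


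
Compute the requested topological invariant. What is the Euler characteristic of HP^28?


HP^28 has one cell in each dimension 0, 4, ..., 4*28 (28+1 cells, all even-dim).
chi = 28 + 1 = 29

29


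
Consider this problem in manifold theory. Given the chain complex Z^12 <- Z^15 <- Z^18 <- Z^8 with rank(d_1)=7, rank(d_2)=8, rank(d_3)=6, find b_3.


rank H_k = rank(ker d_k) - rank(im d_{k+1}).
rank(ker d_3) = rank(C_3) - rank(d_3) = 8 - 6 = 2.
rank(im d_{3+1}) = 0.
rank H_3 = 2 - 0 = 2

2


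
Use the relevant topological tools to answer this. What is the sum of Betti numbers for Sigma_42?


For Sigma_42: b_0 = 1, b_1 = 2g = 84, b_2 = 1.
Total = 1 + 84 + 1 = 86

86


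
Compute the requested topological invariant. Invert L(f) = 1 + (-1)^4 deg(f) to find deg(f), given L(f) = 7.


L(f) = 1 + (-1)^4 deg(f) on S^4.
7 = 1 + (-1)^4 * deg(f)
(-1)^4 * deg(f) = 6
deg(f) = 6

6


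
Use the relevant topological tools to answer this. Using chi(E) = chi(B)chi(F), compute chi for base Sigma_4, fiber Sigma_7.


For a fiber bundle F -> E -> B (with CW structure): chi(E) = chi(B) * chi(F).
chi(Sigma_4) = -6, chi(Sigma_7) = -12.
chi(E) = (-6) * (-12) = 72

72


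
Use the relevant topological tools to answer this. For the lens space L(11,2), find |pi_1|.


pi_1(L(p,q)) = Z/pZ for any q coprime to p.
|pi_1(L(11,2))| = 11

11


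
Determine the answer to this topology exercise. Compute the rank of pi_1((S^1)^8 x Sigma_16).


pi_1(A x B) = pi_1(A) x pi_1(B); rank of abelianization = b_1.
b_1(T^8) = 8, b_1(Sigma_16) = 2*16 = 32.
b_1(product) = 8 + 32 = 40

40


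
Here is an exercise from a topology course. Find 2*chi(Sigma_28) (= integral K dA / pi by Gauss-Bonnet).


Gauss-Bonnet: integral K dA = 2*pi*chi(M).
chi(Sigma_28) = 2 - 2*28 = -54.
(integral K dA)/pi = 2*chi = 2*(-54) = -108

-108


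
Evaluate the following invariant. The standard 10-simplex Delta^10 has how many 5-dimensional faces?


Delta^10 has 10+1 vertices. A 5-face is a choice of 5+1 vertices.
f_5 = C(10+1, 5+1) = C(11,6) = 462

462


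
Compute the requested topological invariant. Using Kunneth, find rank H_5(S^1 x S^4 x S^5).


Each S^d has Poincare polynomial 1 + t^d.
The product S^1 x S^4 x S^5 has Poincare polynomial prod(1+t^d_i).
Expanding: b_0=1, b_1=1, b_4=1, b_5=2, b_6=1, b_9=1, b_10=1.
b_5 = 2

2


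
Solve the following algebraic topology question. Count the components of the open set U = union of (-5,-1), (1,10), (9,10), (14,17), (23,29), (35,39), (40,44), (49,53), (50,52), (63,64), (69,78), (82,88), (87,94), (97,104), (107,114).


Sort and merge overlapping open intervals.
Merged: (-5,-1), (1,10), (14,17), (23,29), (35,39), (40,44), (49,53), (63,64), (69,78), (82,94), (97,104), (107,114).
Number of components = 12

12


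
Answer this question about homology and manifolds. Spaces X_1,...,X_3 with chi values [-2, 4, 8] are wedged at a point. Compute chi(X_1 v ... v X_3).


chi(A v B) = chi(A) + chi(B) - 1 (one point identified).
For 3 spaces: chi = (sum chi_i) - (3 - 1).
sum = 10; chi = 10 - 2 = 8

8


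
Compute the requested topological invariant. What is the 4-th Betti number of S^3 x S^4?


Each S^d has Poincare polynomial 1 + t^d.
The product S^3 x S^4 has Poincare polynomial prod(1+t^d_i).
Expanding: b_0=1, b_3=1, b_4=1, b_7=1.
b_4 = 1

1


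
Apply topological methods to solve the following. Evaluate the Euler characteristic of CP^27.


CP^27 has one cell in each even dimension 0, 2, ..., 2*27 (27+1 cells total).
All cells are even-dimensional, so chi = number of cells.
chi = 27 + 1 = 28

28


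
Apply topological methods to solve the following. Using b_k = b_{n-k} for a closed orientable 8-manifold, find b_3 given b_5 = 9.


Poincare duality for closed orientable n-manifolds: b_k = b_{n-k}.
Here n = 8, so b_3 = b_5 = 9

9


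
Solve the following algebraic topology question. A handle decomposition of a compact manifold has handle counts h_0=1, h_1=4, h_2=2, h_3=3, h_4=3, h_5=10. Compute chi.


Handles of index k contribute (-1)^k to chi (same as CW cells).
chi = (1) + (-4) + (2) + (-3) + (3) + (-10) = -11

-11


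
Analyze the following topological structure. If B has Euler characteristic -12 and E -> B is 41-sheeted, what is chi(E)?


For a finite covering: chi(E) = (number of sheets) * chi(B).
chi(E) = 41 * (-12) = -492

-492


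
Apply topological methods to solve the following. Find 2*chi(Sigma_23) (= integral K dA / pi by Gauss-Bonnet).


Gauss-Bonnet: integral K dA = 2*pi*chi(M).
chi(Sigma_23) = 2 - 2*23 = -44.
(integral K dA)/pi = 2*chi = 2*(-44) = -88

-88


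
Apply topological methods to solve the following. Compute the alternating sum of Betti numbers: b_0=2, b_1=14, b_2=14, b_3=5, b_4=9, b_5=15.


chi = sum_k (-1)^k b_k.
= (2) + (-14) + (14) + (-5) + (9) + (-15)
= -9

-9


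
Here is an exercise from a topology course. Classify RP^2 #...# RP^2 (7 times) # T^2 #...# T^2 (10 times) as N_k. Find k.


Since a >= 1, the sum is non-orientable; each T^2 can be replaced by RP^2 # RP^2 (since T^2#RP^2 = 3RP^2).
Total crosscaps k = 7 + 2*10 = 27.
Check via chi: chi = 7*1 + 10*0 - (7+10-1)*2 = -25 = 2 - k = -25. Consistent.

27


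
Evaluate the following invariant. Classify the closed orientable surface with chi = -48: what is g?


chi = 2 - 2g for closed orientable surfaces.
-48 = 2 - 2g
2g = 2 - (-48) = 50
g = 25

25


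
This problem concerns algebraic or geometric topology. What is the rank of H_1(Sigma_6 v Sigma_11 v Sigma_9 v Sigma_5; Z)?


For a wedge X v Y: reduced H_k(X v Y) = H_k(X) + H_k(Y).
Each Sigma_g contributes b_1 = 2g.
b_1 = 12 + 22 + 18 + 10 = 62

62


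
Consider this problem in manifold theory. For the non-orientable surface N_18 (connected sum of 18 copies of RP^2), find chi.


For a non-orientable closed surface with k crosscaps: chi = 2 - k.
Here k = 18.
chi = 2 - 18 = -16

-16


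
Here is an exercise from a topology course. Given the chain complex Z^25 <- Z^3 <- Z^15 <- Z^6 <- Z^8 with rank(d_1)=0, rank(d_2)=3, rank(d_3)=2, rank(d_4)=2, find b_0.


rank H_k = rank(ker d_k) - rank(im d_{k+1}).
rank(ker d_0) = rank(C_0) - rank(d_0) = 25 - 0 = 25.
rank(im d_{0+1}) = 0.
rank H_0 = 25 - 0 = 25

25


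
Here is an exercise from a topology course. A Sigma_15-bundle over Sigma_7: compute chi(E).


For a fiber bundle F -> E -> B (with CW structure): chi(E) = chi(B) * chi(F).
chi(Sigma_7) = -12, chi(Sigma_15) = -28.
chi(E) = (-12) * (-28) = 336

336


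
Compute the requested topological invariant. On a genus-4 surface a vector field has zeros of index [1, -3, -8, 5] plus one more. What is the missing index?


Poincare-Hopf: sum of indices = chi(M).
chi(Sigma_4) = 2 - 2*4 = -6.
Sum of known indices = -5.
x = chi - (sum known) = -6 - (-5) = -1

-1


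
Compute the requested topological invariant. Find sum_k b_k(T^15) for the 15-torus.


b_k(T^15) = C(15,k), so the sum over k is sum_k C(15,k) = 2^15.
Total = 2^15 = 32768

32768


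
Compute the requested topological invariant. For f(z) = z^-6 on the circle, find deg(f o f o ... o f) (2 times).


deg(f) = -6. Degree is multiplicative: deg(f^2) = (deg f)^2.
deg(f^2) = (-6)^2 = 36

36


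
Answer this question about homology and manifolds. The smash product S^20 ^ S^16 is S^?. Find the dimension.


S^m ^ S^n = S^{m+n}.
k = 20 + 16 = 36

36


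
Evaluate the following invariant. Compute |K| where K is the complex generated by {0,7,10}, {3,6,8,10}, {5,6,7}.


Each maximal simplex on m vertices has 2^m - 1 nonempty faces.
Take the union (dedupe shared faces).
Total distinct faces = 26

26


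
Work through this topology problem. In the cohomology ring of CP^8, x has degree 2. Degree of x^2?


|x| = 2 in H^*(CP^n).
|x^2| = 2 * |x| = 2 * 2 = 4

4


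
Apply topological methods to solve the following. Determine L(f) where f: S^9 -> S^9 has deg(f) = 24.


On S^9: L(f) = tr(f_0*) + (-1)^9 tr(f_9*) = 1 + (-1)^9 * deg(f).
L(f) = 1 + (-1)^9 * 24 = 1 + -24 = -23

-23


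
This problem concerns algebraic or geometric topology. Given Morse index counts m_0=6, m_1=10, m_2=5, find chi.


Morse theory: chi(M) = sum_k (-1)^k m_k where m_k = #(index-k critical points).
= (6) + (-10) + (5) = 1

1


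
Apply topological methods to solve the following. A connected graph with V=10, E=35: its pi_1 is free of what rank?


For a connected graph: rank(pi_1) = b_1 = E - V + 1 = 1 - chi.
chi = V - E = 10 - 35 = -25.
rank = 1 - (-25) = 35 - 10 + 1 = 26

26


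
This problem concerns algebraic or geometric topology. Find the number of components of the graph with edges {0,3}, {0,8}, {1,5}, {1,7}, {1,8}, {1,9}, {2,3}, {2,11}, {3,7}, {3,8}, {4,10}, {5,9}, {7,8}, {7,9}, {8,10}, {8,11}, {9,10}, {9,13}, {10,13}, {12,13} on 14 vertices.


Run DFS/union-find over 14 vertices.
V = 14, E = 20.
Number of components = 2

2


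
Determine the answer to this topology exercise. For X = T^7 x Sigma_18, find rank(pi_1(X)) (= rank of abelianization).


pi_1(A x B) = pi_1(A) x pi_1(B); rank of abelianization = b_1.
b_1(T^7) = 7, b_1(Sigma_18) = 2*18 = 36.
b_1(product) = 7 + 36 = 43

43


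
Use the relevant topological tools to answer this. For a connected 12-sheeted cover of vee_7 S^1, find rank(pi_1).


Nielsen-Schreier: an index-n subgroup of F_r is free of rank 1 + n(r-1).
Equivalently: chi(cover) = n*chi(base); chi(vee_r S^1) = 1 - 7 = -6.
chi(E) = 12*(-6) = -72; rank = 1 - chi(E) = 1 - (-72) = 73.
rank = 1 + 12*(7-1) = 1 + 72 = 73

73


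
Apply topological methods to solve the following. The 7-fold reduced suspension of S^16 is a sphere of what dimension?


Each suspension raises dimension by 1: Sigma S^n = S^{n+1}.
Sigma^7 S^16 = S^{16+7} = S^23

23


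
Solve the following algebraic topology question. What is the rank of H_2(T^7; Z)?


By the Kunneth formula, b_k(T^n) = C(n,k).
b_2(T^7) = C(7,2).
C(7,2) = 7!/(2!*5!) = 21

21


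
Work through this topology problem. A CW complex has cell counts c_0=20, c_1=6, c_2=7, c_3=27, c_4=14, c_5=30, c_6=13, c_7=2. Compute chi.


chi = sum_k (-1)^k c_k.
= (-1)^0*20 + (-1)^1*6 + (-1)^2*7 + (-1)^3*27 + (-1)^4*14 + (-1)^5*30 + (-1)^6*13 + (-1)^7*2
= (20) + (-6) + (7) + (-27) + (14) + (-30) + (13) + (-2)
= -11

-11


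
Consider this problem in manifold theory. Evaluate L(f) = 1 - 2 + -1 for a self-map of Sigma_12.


L(f) = tr(f_0*) - tr(f_1*) + tr(f_2*).
= 1 - (2) + (-1)
= -2

-2


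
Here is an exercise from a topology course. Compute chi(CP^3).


CP^3 has one cell in each even dimension 0, 2, ..., 2*3 (3+1 cells total).
All cells are even-dimensional, so chi = number of cells.
chi = 3 + 1 = 4

4


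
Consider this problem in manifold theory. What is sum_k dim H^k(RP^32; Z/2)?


H^k(RP^32; Z/2) = Z/2 for each 0 <= k <= 32.
Total dimension = 32 + 1 = 33

33


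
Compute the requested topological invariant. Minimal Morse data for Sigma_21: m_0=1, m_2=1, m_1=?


A perfect Morse function has m_k = b_k.
For Sigma_21: b_0=1, b_1=2g=42, b_2=1.
Saddles m_1 = 2g = 42

42


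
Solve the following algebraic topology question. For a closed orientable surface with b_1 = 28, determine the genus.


For a closed orientable surface: b_1 = 2g.
28 = 2g
g = 28 / 2 = 14

14


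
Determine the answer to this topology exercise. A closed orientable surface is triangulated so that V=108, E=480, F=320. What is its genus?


chi = V - E + F = 108 - 480 + 320 = -52
For orientable closed surface: chi = 2 - 2g, so g = (2 - chi)/2.
g = (2 - (-52)) / 2 = 54 / 2 = 27

27


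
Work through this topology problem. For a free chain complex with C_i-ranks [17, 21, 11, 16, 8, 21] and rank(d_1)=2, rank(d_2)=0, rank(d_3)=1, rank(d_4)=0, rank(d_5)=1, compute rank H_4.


rank H_k = rank(ker d_k) - rank(im d_{k+1}).
rank(ker d_4) = rank(C_4) - rank(d_4) = 8 - 0 = 8.
rank(im d_{4+1}) = 1.
rank H_4 = 8 - 1 = 7

7


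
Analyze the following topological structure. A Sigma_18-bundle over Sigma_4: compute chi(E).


For a fiber bundle F -> E -> B (with CW structure): chi(E) = chi(B) * chi(F).
chi(Sigma_4) = -6, chi(Sigma_18) = -34.
chi(E) = (-6) * (-34) = 204

204


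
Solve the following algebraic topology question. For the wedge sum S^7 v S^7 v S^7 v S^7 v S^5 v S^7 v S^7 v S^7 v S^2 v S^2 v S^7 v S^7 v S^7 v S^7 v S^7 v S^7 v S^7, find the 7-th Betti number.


For a wedge of spheres, H_k (k>0) is free on one generator per sphere of dimension k.
Spheres of dimension 7: count = 14.
b_7 = 14

14


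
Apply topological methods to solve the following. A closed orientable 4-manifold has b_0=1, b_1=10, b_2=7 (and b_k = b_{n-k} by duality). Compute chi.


By Poincare duality b_k = b_{4-k}, so full Betti numbers: b_0=1, b_1=10, b_2=7, b_3=10, b_4=1.
chi = sum (-1)^k b_k = -11

-11


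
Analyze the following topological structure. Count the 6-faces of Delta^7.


Delta^7 has 7+1 vertices. A 6-face is a choice of 6+1 vertices.
f_6 = C(7+1, 6+1) = C(8,7) = 8

8


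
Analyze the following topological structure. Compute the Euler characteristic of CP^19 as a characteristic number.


For any closed oriented manifold, <e(TM),[M]> = chi(M).
chi(CP^19) = 19+1 = 20

20


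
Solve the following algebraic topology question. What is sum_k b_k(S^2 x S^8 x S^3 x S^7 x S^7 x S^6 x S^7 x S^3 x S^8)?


Total Betti number is multiplicative under products.
Each S^d (d>=1) has total Betti number 2.
There are 9 sphere factors.
Total = 2^9 = 512

512
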